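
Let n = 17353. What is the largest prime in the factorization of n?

17353 = 7 · 2479
2479 = 37 · 67
67 is prime.
So 17353 = 7 · 37 · 67; the largest prime factor is 67.

67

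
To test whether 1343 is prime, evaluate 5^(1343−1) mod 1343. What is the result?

5^1 ≡ 5 (mod 1343)
5^2 ≡ 5^2 = 25 ≡ 25 (mod 1343)
5^4 ≡ 25^2 = 625 ≡ 625 (mod 1343)
5^8 ≡ 625^2 = 390625 ≡ 1155 (mod 1343)
5^16 ≡ 1155^2 = 1334025 ≡ 426 (mod 1343)
5^32 ≡ 426^2 = 181476 ≡ 171 (mod 1343)
5^64 ≡ 171^2 = 29241 ≡ 1038 (mod 1343)
5^128 ≡ 1038^2 = 1077444 ≡ 358 (mod 1343)
5^256 ≡ 358^2 = 128164 ≡ 579 (mod 1343)
5^512 ≡ 579^2 = 335241 ≡ 834 (mod 1343)
5^1024 ≡ 834^2 = 695556 ≡ 1225 (mod 1343)
1342 = 1024 + 256 + 32 + 16 + 8 + 4 + 2 in binary powers of 2.
So 5^1342 ≡ 1225 · 579 · 171 · 426 · 1155 · 625 · 25 ≡ 1137 (mod 1343).
Since 1137 ≠ 1, base 5 is a Fermat witness: 1343 is composite.

1137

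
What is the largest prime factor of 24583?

61

24583 = 13 · 1891
1891 = 31 · 61
61 is prime.
So 24583 = 13 · 31 · 61; the largest prime factor is 61.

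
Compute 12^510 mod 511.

211

12^1 ≡ 12 (mod 511)
12^2 ≡ 12^2 = 144 ≡ 144 (mod 511)
12^4 ≡ 144^2 = 20736 ≡ 296 (mod 511)
12^8 ≡ 296^2 = 87616 ≡ 235 (mod 511)
12^16 ≡ 235^2 = 55225 ≡ 37 (mod 511)
12^32 ≡ 37^2 = 1369 ≡ 347 (mod 511)
12^64 ≡ 347^2 = 120409 ≡ 324 (mod 511)
12^128 ≡ 324^2 = 104976 ≡ 221 (mod 511)
12^256 ≡ 221^2 = 48841 ≡ 296 (mod 511)
510 = 256 + 128 + 64 + 32 + 16 + 8 + 4 + 2 in binary powers of 2.
So 12^510 ≡ 296 · 221 · 324 · 347 · 37 · 235 · 296 · 144 ≡ 211 (mod 511).
Since 211 ≠ 1, base 12 is a Fermat witness: 511 is composite.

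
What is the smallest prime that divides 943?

943 is odd.
Digit sum 16, not divisible by 3.
Ends in 3: not divisible by 5.
7: 943 = 7·134 + 5
11: 943 = 11·85 + 8
13: 943 = 13·72 + 7
17: 943 = 17·55 + 8
19: 943 = 19·49 + 12
23: 943 = 23·41

23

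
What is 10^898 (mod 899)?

10^1 ≡ 10 (mod 899)
10^2 ≡ 10^2 = 100 ≡ 100 (mod 899)
10^4 ≡ 100^2 = 10000 ≡ 111 (mod 899)
10^8 ≡ 111^2 = 12321 ≡ 634 (mod 899)
10^16 ≡ 634^2 = 401956 ≡ 103 (mod 899)
10^32 ≡ 103^2 = 10609 ≡ 720 (mod 899)
10^64 ≡ 720^2 = 518400 ≡ 576 (mod 899)
10^128 ≡ 576^2 = 331776 ≡ 45 (mod 899)
10^256 ≡ 45^2 = 2025 ≡ 227 (mod 899)
10^512 ≡ 227^2 = 51529 ≡ 286 (mod 899)
898 = 512 + 256 + 128 + 2 in binary powers of 2.
So 10^898 ≡ 286 · 227 · 45 · 100 ≡ 71 (mod 899).
Since 71 ≠ 1, base 10 is a Fermat witness: 899 is composite.

71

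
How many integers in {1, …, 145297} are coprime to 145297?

136080

Factor: 145297 = 31 · 43 · 109.
φ(145297) = (31−1) · (43−1) · (109−1) = 30 · 42 · 108 = 136080.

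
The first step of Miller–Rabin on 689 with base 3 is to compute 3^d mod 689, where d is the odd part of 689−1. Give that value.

689 − 1 = 688 = 2^4 · 43, so d = 43.
3^1 ≡ 3 (mod 689)
3^2 ≡ 3^2 = 9 ≡ 9 (mod 689)
3^4 ≡ 9^2 = 81 ≡ 81 (mod 689)
3^8 ≡ 81^2 = 6561 ≡ 360 (mod 689)
3^16 ≡ 360^2 = 129600 ≡ 68 (mod 689)
3^32 ≡ 68^2 = 4624 ≡ 490 (mod 689)
43 = 32 + 8 + 2 + 1 in binary powers of 2.
So 3^43 ≡ 490 · 360 · 9 · 3 ≡ 432 (mod 689).
Squaring chain: 432 → 594 → 68 → 490; never reaches −1, so base 3 is a Miller–Rabin witness that 689 is composite.

432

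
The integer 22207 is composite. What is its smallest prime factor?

22207 is odd.
Digit sum 13, not divisible by 3.
Ends in 7: not divisible by 5.
7: 22207 = 7·3172 + 3
11: 22207 = 11·2018 + 9
13: 22207 = 13·1708 + 3
17: 22207 = 17·1306 + 5
19: 22207 = 19·1168 + 15
23: 22207 = 23·965 + 12
29: 22207 = 29·765 + 22
31: 22207 = 31·716 + 11
37: 22207 = 37·600 + 7
41: 22207 = 41·541 + 26
43: 22207 = 43·516 + 19
47: 22207 = 47·472 + 23
53: 22207 = 53·419

53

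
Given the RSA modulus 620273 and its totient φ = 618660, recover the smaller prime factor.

φ(n) = (p−1)(q−1) = n − (p+q) + 1, so p + q = 620273 − 618660 + 1 = 1614.
p and q are the roots of t² − 1614t + 620273 = 0.
Discriminant: 1614² − 4·620273 = 2604996 − 2481092 = 123904; √123904 = 352.
q = (1614 − 352)/2 = 631, p = (1614 + 352)/2 = 983.
Check: 631 · 983 = 620273.

631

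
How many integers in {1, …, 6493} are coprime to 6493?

6300

Factor: 6493 = 43 · 151.
φ(6493) = (43−1) · (151−1) = 42 · 150 = 6300.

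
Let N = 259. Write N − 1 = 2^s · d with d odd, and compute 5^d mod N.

259 − 1 = 258 = 2^1 · 129, so d = 129.
5^1 ≡ 5 (mod 259)
5^2 ≡ 5^2 = 25 ≡ 25 (mod 259)
5^4 ≡ 25^2 = 625 ≡ 107 (mod 259)
5^8 ≡ 107^2 = 11449 ≡ 53 (mod 259)
5^16 ≡ 53^2 = 2809 ≡ 219 (mod 259)
5^32 ≡ 219^2 = 47961 ≡ 46 (mod 259)
5^64 ≡ 46^2 = 2116 ≡ 44 (mod 259)
5^128 ≡ 44^2 = 1936 ≡ 123 (mod 259)
129 = 128 + 1 in binary powers of 2.
So 5^129 ≡ 123 · 5 ≡ 97 (mod 259).
Squaring chain: 97; never reaches −1, so base 5 is a Miller–Rabin witness that 259 is composite.

97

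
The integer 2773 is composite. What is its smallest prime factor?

2773 is odd.
Digit sum 19, not divisible by 3.
Ends in 3: not divisible by 5.
7: 2773 = 7·396 + 1
11: 2773 = 11·252 + 1
13: 2773 = 13·213 + 4
17: 2773 = 17·163 + 2
19: 2773 = 19·145 + 18
23: 2773 = 23·120 + 13
29: 2773 = 29·95 + 18
31: 2773 = 31·89 + 14
37: 2773 = 37·74 + 35
41: 2773 = 41·67 + 26
43: 2773 = 43·64 + 21
47: 2773 = 47·59

47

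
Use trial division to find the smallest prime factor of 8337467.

59

8337467 is odd.
Digit sum 38, not divisible by 3.
Ends in 7: not divisible by 5.
7: 8337467 = 7·1191066 + 5
11: 8337467 = 11·757951 + 6
13: 8337467 = 13·641343 + 8
17: 8337467 = 17·490439 + 4
19: 8337467 = 19·438814 + 1
23: 8337467 = 23·362498 + 13
29: 8337467 = 29·287498 + 25
31: 8337467 = 31·268950 + 17
37: 8337467 = 37·225336 + 35
41: 8337467 = 41·203352 + 35
43: 8337467 = 43·193894 + 25
47: 8337467 = 47·177392 + 43
53: 8337467 = 53·157310 + 37
59: 8337467 = 59·141313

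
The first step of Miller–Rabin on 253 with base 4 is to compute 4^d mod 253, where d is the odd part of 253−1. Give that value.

9

253 − 1 = 252 = 2^2 · 63, so d = 63.
4^1 ≡ 4 (mod 253)
4^2 ≡ 4^2 = 16 ≡ 16 (mod 253)
4^4 ≡ 16^2 = 256 ≡ 3 (mod 253)
4^8 ≡ 3^2 = 9 ≡ 9 (mod 253)
4^16 ≡ 9^2 = 81 ≡ 81 (mod 253)
4^32 ≡ 81^2 = 6561 ≡ 236 (mod 253)
63 = 32 + 16 + 8 + 4 + 2 + 1 in binary powers of 2.
So 4^63 ≡ 236 · 81 · 9 · 3 · 16 · 4 ≡ 9 (mod 253).
Squaring chain: 9 → 81; never reaches −1, so base 4 is a Miller–Rabin witness that 253 is composite.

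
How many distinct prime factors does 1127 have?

1127 = 7^2 · 23
1127 = 7^2 · 23, which has 2 distinct prime factors.

2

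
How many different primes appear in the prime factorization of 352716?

352716 = 2^2 · 88179
88179 = 3 · 29393
29393 = 7 · 4199
4199 = 13 · 323
323 = 17 · 19
352716 = 2^2 · 3 · 7 · 13 · 17 · 19, which has 6 distinct prime factors.

6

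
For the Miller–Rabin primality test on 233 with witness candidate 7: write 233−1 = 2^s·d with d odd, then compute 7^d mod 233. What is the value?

233 − 1 = 232 = 2^3 · 29, so d = 29.
7^1 ≡ 7 (mod 233)
7^2 ≡ 7^2 = 49 ≡ 49 (mod 233)
7^4 ≡ 49^2 = 2401 ≡ 71 (mod 233)
7^8 ≡ 71^2 = 5041 ≡ 148 (mod 233)
7^16 ≡ 148^2 = 21904 ≡ 2 (mod 233)
29 = 16 + 8 + 4 + 1 in binary powers of 2.
So 7^29 ≡ 2 · 148 · 71 · 7 ≡ 89 (mod 233).
Squaring chain: 89 → 232 → 1; reaches −1, so base 7 does not prove 233 composite.

89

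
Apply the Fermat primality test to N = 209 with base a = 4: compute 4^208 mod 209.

4^1 ≡ 4 (mod 209)
4^2 ≡ 4^2 = 16 ≡ 16 (mod 209)
4^4 ≡ 16^2 = 256 ≡ 47 (mod 209)
4^8 ≡ 47^2 = 2209 ≡ 119 (mod 209)
4^16 ≡ 119^2 = 14161 ≡ 158 (mod 209)
4^32 ≡ 158^2 = 24964 ≡ 93 (mod 209)
4^64 ≡ 93^2 = 8649 ≡ 80 (mod 209)
4^128 ≡ 80^2 = 6400 ≡ 130 (mod 209)
208 = 128 + 64 + 16 in binary powers of 2.
So 4^208 ≡ 130 · 80 · 158 ≡ 42 (mod 209).
Since 42 ≠ 1, base 4 is a Fermat witness: 209 is composite.

42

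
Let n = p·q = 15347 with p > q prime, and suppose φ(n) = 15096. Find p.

149

φ(n) = (p−1)(q−1) = n − (p+q) + 1, so p + q = 15347 − 15096 + 1 = 252.
p and q are the roots of t² − 252t + 15347 = 0.
Discriminant: 252² − 4·15347 = 63504 − 61388 = 2116; √2116 = 46.
q = (252 − 46)/2 = 103, p = (252 + 46)/2 = 149.
Check: 103 · 149 = 15347.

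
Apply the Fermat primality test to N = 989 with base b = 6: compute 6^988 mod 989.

6^1 ≡ 6 (mod 989)
6^2 ≡ 6^2 = 36 ≡ 36 (mod 989)
6^4 ≡ 36^2 = 1296 ≡ 307 (mod 989)
6^8 ≡ 307^2 = 94249 ≡ 294 (mod 989)
6^16 ≡ 294^2 = 86436 ≡ 393 (mod 989)
6^32 ≡ 393^2 = 154449 ≡ 165 (mod 989)
6^64 ≡ 165^2 = 27225 ≡ 522 (mod 989)
6^128 ≡ 522^2 = 272484 ≡ 509 (mod 989)
6^256 ≡ 509^2 = 259081 ≡ 952 (mod 989)
6^512 ≡ 952^2 = 906304 ≡ 380 (mod 989)
988 = 512 + 256 + 128 + 64 + 16 + 8 + 4 in binary powers of 2.
So 6^988 ≡ 380 · 952 · 509 · 522 · 393 · 294 · 307 ≡ 522 (mod 989).
Since 522 ≠ 1, base 6 is a Fermat witness: 989 is composite.

522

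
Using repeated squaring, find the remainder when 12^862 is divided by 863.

12^1 ≡ 12 (mod 863)
12^2 ≡ 12^2 = 144 ≡ 144 (mod 863)
12^4 ≡ 144^2 = 20736 ≡ 24 (mod 863)
12^8 ≡ 24^2 = 576 ≡ 576 (mod 863)
12^16 ≡ 576^2 = 331776 ≡ 384 (mod 863)
12^32 ≡ 384^2 = 147456 ≡ 746 (mod 863)
12^64 ≡ 746^2 = 556516 ≡ 744 (mod 863)
12^128 ≡ 744^2 = 553536 ≡ 353 (mod 863)
12^256 ≡ 353^2 = 124609 ≡ 337 (mod 863)
12^512 ≡ 337^2 = 113569 ≡ 516 (mod 863)
862 = 512 + 256 + 64 + 16 + 8 + 4 + 2 in binary powers of 2.
So 12^862 ≡ 516 · 337 · 744 · 384 · 576 · 24 · 144 ≡ 1 (mod 863).
Since the result is 1, base 12 gives no evidence that 863 is composite.

1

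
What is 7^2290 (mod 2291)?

1747

7^1 ≡ 7 (mod 2291)
7^2 ≡ 7^2 = 49 ≡ 49 (mod 2291)
7^4 ≡ 49^2 = 2401 ≡ 110 (mod 2291)
7^8 ≡ 110^2 = 12100 ≡ 645 (mod 2291)
7^16 ≡ 645^2 = 416025 ≡ 1354 (mod 2291)
7^32 ≡ 1354^2 = 1833316 ≡ 516 (mod 2291)
7^64 ≡ 516^2 = 266256 ≡ 500 (mod 2291)
7^128 ≡ 500^2 = 250000 ≡ 281 (mod 2291)
7^256 ≡ 281^2 = 78961 ≡ 1067 (mod 2291)
7^512 ≡ 1067^2 = 1138489 ≡ 2153 (mod 2291)
7^1024 ≡ 2153^2 = 4635409 ≡ 716 (mod 2291)
7^2048 ≡ 716^2 = 512656 ≡ 1763 (mod 2291)
2290 = 2048 + 128 + 64 + 32 + 16 + 2 in binary powers of 2.
So 7^2290 ≡ 1763 · 281 · 500 · 516 · 1354 · 49 ≡ 1747 (mod 2291).
Since 1747 ≠ 1, base 7 is a Fermat witness: 2291 is composite.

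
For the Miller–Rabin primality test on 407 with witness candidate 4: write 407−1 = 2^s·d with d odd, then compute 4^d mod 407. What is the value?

284

407 − 1 = 406 = 2^1 · 203, so d = 203.
4^1 ≡ 4 (mod 407)
4^2 ≡ 4^2 = 16 ≡ 16 (mod 407)
4^4 ≡ 16^2 = 256 ≡ 256 (mod 407)
4^8 ≡ 256^2 = 65536 ≡ 9 (mod 407)
4^16 ≡ 9^2 = 81 ≡ 81 (mod 407)
4^32 ≡ 81^2 = 6561 ≡ 49 (mod 407)
4^64 ≡ 49^2 = 2401 ≡ 366 (mod 407)
4^128 ≡ 366^2 = 133956 ≡ 53 (mod 407)
203 = 128 + 64 + 8 + 2 + 1 in binary powers of 2.
So 4^203 ≡ 53 · 366 · 9 · 16 · 4 ≡ 284 (mod 407).
Squaring chain: 284; never reaches −1, so base 4 is a Miller–Rabin witness that 407 is composite.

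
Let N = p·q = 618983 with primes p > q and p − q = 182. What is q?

Since p = q + 182, we have 618983 = q(q + 182), so q² + 182q − 618983 = 0.
Discriminant: 182² + 4·618983 = 33124 + 2475932 = 2509056; √2509056 = 1584.
q = (−182 + 1584)/2 = 701, and p = q + 182 = 883.
Check: 701 · 883 = 618983.

701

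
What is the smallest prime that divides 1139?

1139 is odd.
Digit sum 14, not divisible by 3.
Ends in 9: not divisible by 5.
7: 1139 = 7·162 + 5
11: 1139 = 11·103 + 6
13: 1139 = 13·87 + 8
17: 1139 = 17·67

17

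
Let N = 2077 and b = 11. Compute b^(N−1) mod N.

11^1 ≡ 11 (mod 2077)
11^2 ≡ 11^2 = 121 ≡ 121 (mod 2077)
11^4 ≡ 121^2 = 14641 ≡ 102 (mod 2077)
11^8 ≡ 102^2 = 10404 ≡ 19 (mod 2077)
11^16 ≡ 19^2 = 361 ≡ 361 (mod 2077)
11^32 ≡ 361^2 = 130321 ≡ 1547 (mod 2077)
11^64 ≡ 1547^2 = 2393209 ≡ 505 (mod 2077)
11^128 ≡ 505^2 = 255025 ≡ 1631 (mod 2077)
11^256 ≡ 1631^2 = 2660161 ≡ 1601 (mod 2077)
11^512 ≡ 1601^2 = 2563201 ≡ 183 (mod 2077)
11^1024 ≡ 183^2 = 33489 ≡ 257 (mod 2077)
11^2048 ≡ 257^2 = 66049 ≡ 1662 (mod 2077)
2076 = 2048 + 16 + 8 + 4 in binary powers of 2.
So 11^2076 ≡ 1662 · 361 · 19 · 102 ≡ 283 (mod 2077).
Since 283 ≠ 1, base 11 is a Fermat witness: 2077 is composite.

283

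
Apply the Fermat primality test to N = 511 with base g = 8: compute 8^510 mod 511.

1

8^1 ≡ 8 (mod 511)
8^2 ≡ 8^2 = 64 ≡ 64 (mod 511)
8^4 ≡ 64^2 = 4096 ≡ 8 (mod 511)
8^8 ≡ 8^2 = 64 ≡ 64 (mod 511)
8^16 ≡ 64^2 = 4096 ≡ 8 (mod 511)
8^32 ≡ 8^2 = 64 ≡ 64 (mod 511)
8^64 ≡ 64^2 = 4096 ≡ 8 (mod 511)
8^128 ≡ 8^2 = 64 ≡ 64 (mod 511)
8^256 ≡ 64^2 = 4096 ≡ 8 (mod 511)
510 = 256 + 128 + 64 + 32 + 16 + 8 + 4 + 2 in binary powers of 2.
So 8^510 ≡ 8 · 64 · 8 · 64 · 8 · 64 · 8 · 64 ≡ 1 (mod 511).
Since the result is 1, base 8 gives no evidence that 511 is composite.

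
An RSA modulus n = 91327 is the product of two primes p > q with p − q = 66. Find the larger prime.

Since p = q + 66, we have 91327 = q(q + 66), so q² + 66q − 91327 = 0.
Discriminant: 66² + 4·91327 = 4356 + 365308 = 369664; √369664 = 608.
q = (−66 + 608)/2 = 271, and p = q + 66 = 337.
Check: 271 · 337 = 91327.

337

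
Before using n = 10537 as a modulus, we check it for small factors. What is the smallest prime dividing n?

41

10537 is odd.
Digit sum 16, not divisible by 3.
Ends in 7: not divisible by 5.
7: 10537 = 7·1505 + 2
11: 10537 = 11·957 + 10
13: 10537 = 13·810 + 7
17: 10537 = 17·619 + 14
19: 10537 = 19·554 + 11
23: 10537 = 23·458 + 3
29: 10537 = 29·363 + 10
31: 10537 = 31·339 + 28
37: 10537 = 37·284 + 29
41: 10537 = 41·257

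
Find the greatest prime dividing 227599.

227599 = 43 · 5293
5293 = 67 · 79
79 is prime.
So 227599 = 43 · 67 · 79; the largest prime factor is 79.

79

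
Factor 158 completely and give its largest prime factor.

158 = 2 · 79
79 is prime.
So 158 = 2 · 79; the largest prime factor is 79.

79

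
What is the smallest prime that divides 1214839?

29

1214839 is odd.
Digit sum 28, not divisible by 3.
Ends in 9: not divisible by 5.
7: 1214839 = 7·173548 + 3
11: 1214839 = 11·110439 + 10
13: 1214839 = 13·93449 + 2
17: 1214839 = 17·71461 + 2
19: 1214839 = 19·63938 + 17
23: 1214839 = 23·52819 + 2
29: 1214839 = 29·41891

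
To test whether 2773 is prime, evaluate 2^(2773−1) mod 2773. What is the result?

2^1 ≡ 2 (mod 2773)
2^2 ≡ 2^2 = 4 ≡ 4 (mod 2773)
2^4 ≡ 4^2 = 16 ≡ 16 (mod 2773)
2^8 ≡ 16^2 = 256 ≡ 256 (mod 2773)
2^16 ≡ 256^2 = 65536 ≡ 1757 (mod 2773)
2^32 ≡ 1757^2 = 3087049 ≡ 700 (mod 2773)
2^64 ≡ 700^2 = 490000 ≡ 1952 (mod 2773)
2^128 ≡ 1952^2 = 3810304 ≡ 202 (mod 2773)
2^256 ≡ 202^2 = 40804 ≡ 1982 (mod 2773)
2^512 ≡ 1982^2 = 3928324 ≡ 1756 (mod 2773)
2^1024 ≡ 1756^2 = 3083536 ≡ 2733 (mod 2773)
2^2048 ≡ 2733^2 = 7469289 ≡ 1600 (mod 2773)
2772 = 2048 + 512 + 128 + 64 + 16 + 4 in binary powers of 2.
So 2^2772 ≡ 1600 · 1756 · 202 · 1952 · 1757 · 16 ≡ 1088 (mod 2773).
Since 1088 ≠ 1, base 2 is a Fermat witness: 2773 is composite.

1088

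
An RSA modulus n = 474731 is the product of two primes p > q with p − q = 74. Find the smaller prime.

653

Since p = q + 74, we have 474731 = q(q + 74), so q² + 74q − 474731 = 0.
Discriminant: 74² + 4·474731 = 5476 + 1898924 = 1904400; √1904400 = 1380.
q = (−74 + 1380)/2 = 653, and p = q + 74 = 727.
Check: 653 · 727 = 474731.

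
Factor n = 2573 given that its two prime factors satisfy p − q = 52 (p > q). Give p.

Since p = q + 52, we have 2573 = q(q + 52), so q² + 52q − 2573 = 0.
Discriminant: 52² + 4·2573 = 2704 + 10292 = 12996; √12996 = 114.
q = (−52 + 114)/2 = 31, and p = q + 52 = 83.
Check: 31 · 83 = 2573.

83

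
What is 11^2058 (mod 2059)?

11^1 ≡ 11 (mod 2059)
11^2 ≡ 11^2 = 121 ≡ 121 (mod 2059)
11^4 ≡ 121^2 = 14641 ≡ 228 (mod 2059)
11^8 ≡ 228^2 = 51984 ≡ 509 (mod 2059)
11^16 ≡ 509^2 = 259081 ≡ 1706 (mod 2059)
11^32 ≡ 1706^2 = 2910436 ≡ 1069 (mod 2059)
11^64 ≡ 1069^2 = 1142761 ≡ 16 (mod 2059)
11^128 ≡ 16^2 = 256 ≡ 256 (mod 2059)
11^256 ≡ 256^2 = 65536 ≡ 1707 (mod 2059)
11^512 ≡ 1707^2 = 2913849 ≡ 364 (mod 2059)
11^1024 ≡ 364^2 = 132496 ≡ 720 (mod 2059)
11^2048 ≡ 720^2 = 518400 ≡ 1591 (mod 2059)
2058 = 2048 + 8 + 2 in binary powers of 2.
So 11^2058 ≡ 1591 · 509 · 121 ≡ 289 (mod 2059).
Since 289 ≠ 1, base 11 is a Fermat witness: 2059 is composite.

289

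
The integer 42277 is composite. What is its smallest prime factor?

42277 is odd.
Digit sum 22, not divisible by 3.
Ends in 7: not divisible by 5.
7: 42277 = 7·6039 + 4
11: 42277 = 11·3843 + 4
13: 42277 = 13·3252 + 1
17: 42277 = 17·2486 + 15
19: 42277 = 19·2225 + 2
23: 42277 = 23·1838 + 3
29: 42277 = 29·1457 + 24
31: 42277 = 31·1363 + 24
37: 42277 = 37·1142 + 23
41: 42277 = 41·1031 + 6
43: 42277 = 43·983 + 8
47: 42277 = 47·899 + 24
53: 42277 = 53·797 + 36
59: 42277 = 59·716 + 33
61: 42277 = 61·693 + 4
67: 42277 = 67·631

67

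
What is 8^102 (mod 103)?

8^1 ≡ 8 (mod 103)
8^2 ≡ 8^2 = 64 ≡ 64 (mod 103)
8^4 ≡ 64^2 = 4096 ≡ 79 (mod 103)
8^8 ≡ 79^2 = 6241 ≡ 61 (mod 103)
8^16 ≡ 61^2 = 3721 ≡ 13 (mod 103)
8^32 ≡ 13^2 = 169 ≡ 66 (mod 103)
8^64 ≡ 66^2 = 4356 ≡ 30 (mod 103)
102 = 64 + 32 + 4 + 2 in binary powers of 2.
So 8^102 ≡ 30 · 66 · 79 · 64 ≡ 1 (mod 103).
Since the result is 1, base 8 gives no evidence that 103 is composite.

1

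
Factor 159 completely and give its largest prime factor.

53

159 = 3 · 53
53 is prime.
So 159 = 3 · 53; the largest prime factor is 53.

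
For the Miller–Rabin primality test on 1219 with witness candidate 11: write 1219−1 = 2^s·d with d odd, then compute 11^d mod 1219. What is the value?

378

1219 − 1 = 1218 = 2^1 · 609, so d = 609.
11^1 ≡ 11 (mod 1219)
11^2 ≡ 11^2 = 121 ≡ 121 (mod 1219)
11^4 ≡ 121^2 = 14641 ≡ 13 (mod 1219)
11^8 ≡ 13^2 = 169 ≡ 169 (mod 1219)
11^16 ≡ 169^2 = 28561 ≡ 524 (mod 1219)
11^32 ≡ 524^2 = 274576 ≡ 301 (mod 1219)
11^64 ≡ 301^2 = 90601 ≡ 395 (mod 1219)
11^128 ≡ 395^2 = 156025 ≡ 1212 (mod 1219)
11^256 ≡ 1212^2 = 1468944 ≡ 49 (mod 1219)
11^512 ≡ 49^2 = 2401 ≡ 1182 (mod 1219)
609 = 512 + 64 + 32 + 1 in binary powers of 2.
So 11^609 ≡ 1182 · 395 · 301 · 11 ≡ 378 (mod 1219).
Squaring chain: 378; never reaches −1, so base 11 is a Miller–Rabin witness that 1219 is composite.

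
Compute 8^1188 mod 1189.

8^1 ≡ 8 (mod 1189)
8^2 ≡ 8^2 = 64 ≡ 64 (mod 1189)
8^4 ≡ 64^2 = 4096 ≡ 529 (mod 1189)
8^8 ≡ 529^2 = 279841 ≡ 426 (mod 1189)
8^16 ≡ 426^2 = 181476 ≡ 748 (mod 1189)
8^32 ≡ 748^2 = 559504 ≡ 674 (mod 1189)
8^64 ≡ 674^2 = 454276 ≡ 78 (mod 1189)
8^128 ≡ 78^2 = 6084 ≡ 139 (mod 1189)
8^256 ≡ 139^2 = 19321 ≡ 297 (mod 1189)
8^512 ≡ 297^2 = 88209 ≡ 223 (mod 1189)
8^1024 ≡ 223^2 = 49729 ≡ 980 (mod 1189)
1188 = 1024 + 128 + 32 + 4 in binary powers of 2.
So 8^1188 ≡ 980 · 139 · 674 · 529 ≡ 836 (mod 1189).
Since 836 ≠ 1, base 8 is a Fermat witness: 1189 is composite.

836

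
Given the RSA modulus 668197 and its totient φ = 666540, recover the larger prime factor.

φ(n) = (p−1)(q−1) = n − (p+q) + 1, so p + q = 668197 − 666540 + 1 = 1658.
p and q are the roots of t² − 1658t + 668197 = 0.
Discriminant: 1658² − 4·668197 = 2748964 − 2672788 = 76176; √76176 = 276.
q = (1658 − 276)/2 = 691, p = (1658 + 276)/2 = 967.
Check: 691 · 967 = 668197.

967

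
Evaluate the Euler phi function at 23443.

Factor: 23443 = 7 · 17 · 197.
φ(23443) = (7−1) · (17−1) · (197−1) = 6 · 16 · 196 = 18816.

18816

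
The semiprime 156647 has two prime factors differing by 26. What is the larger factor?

409

Since p = q + 26, we have 156647 = q(q + 26), so q² + 26q − 156647 = 0.
Discriminant: 26² + 4·156647 = 676 + 626588 = 627264; √627264 = 792.
q = (−26 + 792)/2 = 383, and p = q + 26 = 409.
Check: 383 · 409 = 156647.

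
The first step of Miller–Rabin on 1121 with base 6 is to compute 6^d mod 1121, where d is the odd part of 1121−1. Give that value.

1121 − 1 = 1120 = 2^5 · 35, so d = 35.
6^1 ≡ 6 (mod 1121)
6^2 ≡ 6^2 = 36 ≡ 36 (mod 1121)
6^4 ≡ 36^2 = 1296 ≡ 175 (mod 1121)
6^8 ≡ 175^2 = 30625 ≡ 358 (mod 1121)
6^16 ≡ 358^2 = 128164 ≡ 370 (mod 1121)
6^32 ≡ 370^2 = 136900 ≡ 138 (mod 1121)
35 = 32 + 2 + 1 in binary powers of 2.
So 6^35 ≡ 138 · 36 · 6 ≡ 662 (mod 1121).
Squaring chain: 662 → 1054 → 5 → 25 → 625; never reaches −1, so base 6 is a Miller–Rabin witness that 1121 is composite.

662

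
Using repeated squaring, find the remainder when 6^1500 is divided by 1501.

87

6^1 ≡ 6 (mod 1501)
6^2 ≡ 6^2 = 36 ≡ 36 (mod 1501)
6^4 ≡ 36^2 = 1296 ≡ 1296 (mod 1501)
6^8 ≡ 1296^2 = 1679616 ≡ 1498 (mod 1501)
6^16 ≡ 1498^2 = 2244004 ≡ 9 (mod 1501)
6^32 ≡ 9^2 = 81 ≡ 81 (mod 1501)
6^64 ≡ 81^2 = 6561 ≡ 557 (mod 1501)
6^128 ≡ 557^2 = 310249 ≡ 1043 (mod 1501)
6^256 ≡ 1043^2 = 1087849 ≡ 1125 (mod 1501)
6^512 ≡ 1125^2 = 1265625 ≡ 282 (mod 1501)
6^1024 ≡ 282^2 = 79524 ≡ 1472 (mod 1501)
1500 = 1024 + 256 + 128 + 64 + 16 + 8 + 4 in binary powers of 2.
So 6^1500 ≡ 1472 · 1125 · 1043 · 557 · 9 · 1498 · 1296 ≡ 87 (mod 1501).
Since 87 ≠ 1, base 6 is a Fermat witness: 1501 is composite.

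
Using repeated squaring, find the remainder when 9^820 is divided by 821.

1

9^1 ≡ 9 (mod 821)
9^2 ≡ 9^2 = 81 ≡ 81 (mod 821)
9^4 ≡ 81^2 = 6561 ≡ 814 (mod 821)
9^8 ≡ 814^2 = 662596 ≡ 49 (mod 821)
9^16 ≡ 49^2 = 2401 ≡ 759 (mod 821)
9^32 ≡ 759^2 = 576081 ≡ 560 (mod 821)
9^64 ≡ 560^2 = 313600 ≡ 799 (mod 821)
9^128 ≡ 799^2 = 638401 ≡ 484 (mod 821)
9^256 ≡ 484^2 = 234256 ≡ 271 (mod 821)
9^512 ≡ 271^2 = 73441 ≡ 372 (mod 821)
820 = 512 + 256 + 32 + 16 + 4 in binary powers of 2.
So 9^820 ≡ 372 · 271 · 560 · 759 · 814 ≡ 1 (mod 821).
Since the result is 1, base 9 gives no evidence that 821 is composite.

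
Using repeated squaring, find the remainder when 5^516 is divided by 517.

5^1 ≡ 5 (mod 517)
5^2 ≡ 5^2 = 25 ≡ 25 (mod 517)
5^4 ≡ 25^2 = 625 ≡ 108 (mod 517)
5^8 ≡ 108^2 = 11664 ≡ 290 (mod 517)
5^16 ≡ 290^2 = 84100 ≡ 346 (mod 517)
5^32 ≡ 346^2 = 119716 ≡ 289 (mod 517)
5^64 ≡ 289^2 = 83521 ≡ 284 (mod 517)
5^128 ≡ 284^2 = 80656 ≡ 4 (mod 517)
5^256 ≡ 4^2 = 16 ≡ 16 (mod 517)
5^512 ≡ 16^2 = 256 ≡ 256 (mod 517)
516 = 512 + 4 in binary powers of 2.
So 5^516 ≡ 256 · 108 ≡ 247 (mod 517).
Since 247 ≠ 1, base 5 is a Fermat witness: 517 is composite.

247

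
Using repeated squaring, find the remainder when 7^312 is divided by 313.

7^1 ≡ 7 (mod 313)
7^2 ≡ 7^2 = 49 ≡ 49 (mod 313)
7^4 ≡ 49^2 = 2401 ≡ 210 (mod 313)
7^8 ≡ 210^2 = 44100 ≡ 280 (mod 313)
7^16 ≡ 280^2 = 78400 ≡ 150 (mod 313)
7^32 ≡ 150^2 = 22500 ≡ 277 (mod 313)
7^64 ≡ 277^2 = 76729 ≡ 44 (mod 313)
7^128 ≡ 44^2 = 1936 ≡ 58 (mod 313)
7^256 ≡ 58^2 = 3364 ≡ 234 (mod 313)
312 = 256 + 32 + 16 + 8 in binary powers of 2.
So 7^312 ≡ 234 · 277 · 150 · 280 ≡ 1 (mod 313).
Since the result is 1, base 7 gives no evidence that 313 is composite.

1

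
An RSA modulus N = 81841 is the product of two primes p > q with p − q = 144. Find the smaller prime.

223

Since p = q + 144, we have 81841 = q(q + 144), so q² + 144q − 81841 = 0.
Discriminant: 144² + 4·81841 = 20736 + 327364 = 348100; √348100 = 590.
q = (−144 + 590)/2 = 223, and p = q + 144 = 367.
Check: 223 · 367 = 81841.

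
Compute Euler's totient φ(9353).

Factor: 9353 = 47 · 199.
φ(9353) = (47−1) · (199−1) = 46 · 198 = 9108.

9108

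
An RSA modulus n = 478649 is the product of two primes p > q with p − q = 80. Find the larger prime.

Since p = q + 80, we have 478649 = q(q + 80), so q² + 80q − 478649 = 0.
Discriminant: 80² + 4·478649 = 6400 + 1914596 = 1920996; √1920996 = 1386.
q = (−80 + 1386)/2 = 653, and p = q + 80 = 733.
Check: 653 · 733 = 478649.

733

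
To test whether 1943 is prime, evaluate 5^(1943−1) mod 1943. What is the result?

5^1 ≡ 5 (mod 1943)
5^2 ≡ 5^2 = 25 ≡ 25 (mod 1943)
5^4 ≡ 25^2 = 625 ≡ 625 (mod 1943)
5^8 ≡ 625^2 = 390625 ≡ 82 (mod 1943)
5^16 ≡ 82^2 = 6724 ≡ 895 (mod 1943)
5^32 ≡ 895^2 = 801025 ≡ 509 (mod 1943)
5^64 ≡ 509^2 = 259081 ≡ 662 (mod 1943)
5^128 ≡ 662^2 = 438244 ≡ 1069 (mod 1943)
5^256 ≡ 1069^2 = 1142761 ≡ 277 (mod 1943)
5^512 ≡ 277^2 = 76729 ≡ 952 (mod 1943)
5^1024 ≡ 952^2 = 906304 ≡ 866 (mod 1943)
1942 = 1024 + 512 + 256 + 128 + 16 + 4 + 2 in binary powers of 2.
So 5^1942 ≡ 866 · 952 · 277 · 1069 · 895 · 625 · 25 ≡ 1354 (mod 1943).
Since 1354 ≠ 1, base 5 is a Fermat witness: 1943 is composite.

1354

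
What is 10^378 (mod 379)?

1

10^1 ≡ 10 (mod 379)
10^2 ≡ 10^2 = 100 ≡ 100 (mod 379)
10^4 ≡ 100^2 = 10000 ≡ 146 (mod 379)
10^8 ≡ 146^2 = 21316 ≡ 92 (mod 379)
10^16 ≡ 92^2 = 8464 ≡ 126 (mod 379)
10^32 ≡ 126^2 = 15876 ≡ 337 (mod 379)
10^64 ≡ 337^2 = 113569 ≡ 248 (mod 379)
10^128 ≡ 248^2 = 61504 ≡ 106 (mod 379)
10^256 ≡ 106^2 = 11236 ≡ 245 (mod 379)
378 = 256 + 64 + 32 + 16 + 8 + 2 in binary powers of 2.
So 10^378 ≡ 245 · 248 · 337 · 126 · 92 · 100 ≡ 1 (mod 379).
Since the result is 1, base 10 gives no evidence that 379 is composite.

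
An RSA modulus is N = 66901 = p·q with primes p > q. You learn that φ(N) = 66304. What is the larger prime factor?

449

φ(n) = (p−1)(q−1) = n − (p+q) + 1, so p + q = 66901 − 66304 + 1 = 598.
p and q are the roots of t² − 598t + 66901 = 0.
Discriminant: 598² − 4·66901 = 357604 − 267604 = 90000; √90000 = 300.
q = (598 − 300)/2 = 149, p = (598 + 300)/2 = 449.
Check: 149 · 449 = 66901.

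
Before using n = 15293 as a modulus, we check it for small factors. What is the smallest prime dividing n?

41

15293 is odd.
Digit sum 20, not divisible by 3.
Ends in 3: not divisible by 5.
7: 15293 = 7·2184 + 5
11: 15293 = 11·1390 + 3
13: 15293 = 13·1176 + 5
17: 15293 = 17·899 + 10
19: 15293 = 19·804 + 17
23: 15293 = 23·664 + 21
29: 15293 = 29·527 + 10
31: 15293 = 31·493 + 10
37: 15293 = 37·413 + 12
41: 15293 = 41·373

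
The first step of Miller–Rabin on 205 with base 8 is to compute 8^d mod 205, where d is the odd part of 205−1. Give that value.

205 − 1 = 204 = 2^2 · 51, so d = 51.
8^1 ≡ 8 (mod 205)
8^2 ≡ 8^2 = 64 ≡ 64 (mod 205)
8^4 ≡ 64^2 = 4096 ≡ 201 (mod 205)
8^8 ≡ 201^2 = 40401 ≡ 16 (mod 205)
8^16 ≡ 16^2 = 256 ≡ 51 (mod 205)
8^32 ≡ 51^2 = 2601 ≡ 141 (mod 205)
51 = 32 + 16 + 2 + 1 in binary powers of 2.
So 8^51 ≡ 141 · 51 · 64 · 8 ≡ 197 (mod 205).
Squaring chain: 197 → 64; never reaches −1, so base 8 is a Miller–Rabin witness that 205 is composite.

197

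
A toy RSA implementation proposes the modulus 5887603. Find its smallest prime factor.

5887603 is odd.
Digit sum 37, not divisible by 3.
Ends in 3: not divisible by 5.
7: 5887603 = 7·841086 + 1
11: 5887603 = 11·535236 + 7
13: 5887603 = 13·452892 + 7
17: 5887603 = 17·346329 + 10
19: 5887603 = 19·309873 + 16
23: 5887603 = 23·255982 + 17
29: 5887603 = 29·203020 + 23
31: 5887603 = 31·189922 + 21
37: 5887603 = 37·159124 + 15
41: 5887603 = 41·143600 + 3
43: 5887603 = 43·136921

43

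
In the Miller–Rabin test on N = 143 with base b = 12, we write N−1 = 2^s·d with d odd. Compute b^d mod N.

143 − 1 = 142 = 2^1 · 71, so d = 71.
12^1 ≡ 12 (mod 143)
12^2 ≡ 12^2 = 144 ≡ 1 (mod 143)
12^4 ≡ 1^2 = 1 ≡ 1 (mod 143)
12^8 ≡ 1^2 = 1 ≡ 1 (mod 143)
12^16 ≡ 1^2 = 1 ≡ 1 (mod 143)
12^32 ≡ 1^2 = 1 ≡ 1 (mod 143)
12^64 ≡ 1^2 = 1 ≡ 1 (mod 143)
71 = 64 + 4 + 2 + 1 in binary powers of 2.
So 12^71 ≡ 1 · 1 · 1 · 12 ≡ 12 (mod 143).
Squaring chain: 12; never reaches −1, so base 12 is a Miller–Rabin witness that 143 is composite.

12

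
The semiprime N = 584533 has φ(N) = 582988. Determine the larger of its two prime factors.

887

φ(n) = (p−1)(q−1) = n − (p+q) + 1, so p + q = 584533 − 582988 + 1 = 1546.
p and q are the roots of t² − 1546t + 584533 = 0.
Discriminant: 1546² − 4·584533 = 2390116 − 2338132 = 51984; √51984 = 228.
q = (1546 − 228)/2 = 659, p = (1546 + 228)/2 = 887.
Check: 659 · 887 = 584533.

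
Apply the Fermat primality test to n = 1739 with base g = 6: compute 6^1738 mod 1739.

6^1 ≡ 6 (mod 1739)
6^2 ≡ 6^2 = 36 ≡ 36 (mod 1739)
6^4 ≡ 36^2 = 1296 ≡ 1296 (mod 1739)
6^8 ≡ 1296^2 = 1679616 ≡ 1481 (mod 1739)
6^16 ≡ 1481^2 = 2193361 ≡ 482 (mod 1739)
6^32 ≡ 482^2 = 232324 ≡ 1037 (mod 1739)
6^64 ≡ 1037^2 = 1075369 ≡ 667 (mod 1739)
6^128 ≡ 667^2 = 444889 ≡ 1444 (mod 1739)
6^256 ≡ 1444^2 = 2085136 ≡ 75 (mod 1739)
6^512 ≡ 75^2 = 5625 ≡ 408 (mod 1739)
6^1024 ≡ 408^2 = 166464 ≡ 1259 (mod 1739)
1738 = 1024 + 512 + 128 + 64 + 8 + 2 in binary powers of 2.
So 6^1738 ≡ 1259 · 408 · 1444 · 667 · 1481 · 36 ≡ 739 (mod 1739).
Since 739 ≠ 1, base 6 is a Fermat witness: 1739 is composite.

739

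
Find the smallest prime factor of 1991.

11

1991 is odd.
Digit sum 20, not divisible by 3.
Ends in 1: not divisible by 5.
7: 1991 = 7·284 + 3
11: 1991 = 11·181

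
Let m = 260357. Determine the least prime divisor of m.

260357 is odd.
Digit sum 23, not divisible by 3.
Ends in 7: not divisible by 5.
7: 260357 = 7·37193 + 6
11: 260357 = 11·23668 + 9
13: 260357 = 13·20027 + 6
17: 260357 = 17·15315 + 2
19: 260357 = 19·13703

19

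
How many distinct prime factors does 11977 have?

3

11977 = 7 · 1711
1711 = 29 · 59
11977 = 7 · 29 · 59, which has 3 distinct prime factors.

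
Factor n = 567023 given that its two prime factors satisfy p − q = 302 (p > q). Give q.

617

Since p = q + 302, we have 567023 = q(q + 302), so q² + 302q − 567023 = 0.
Discriminant: 302² + 4·567023 = 91204 + 2268092 = 2359296; √2359296 = 1536.
q = (−302 + 1536)/2 = 617, and p = q + 302 = 919.
Check: 617 · 919 = 567023.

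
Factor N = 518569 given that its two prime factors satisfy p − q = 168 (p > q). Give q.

Since p = q + 168, we have 518569 = q(q + 168), so q² + 168q − 518569 = 0.
Discriminant: 168² + 4·518569 = 28224 + 2074276 = 2102500; √2102500 = 1450.
q = (−168 + 1450)/2 = 641, and p = q + 168 = 809.
Check: 641 · 809 = 518569.

641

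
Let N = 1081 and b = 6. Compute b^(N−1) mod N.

6^1 ≡ 6 (mod 1081)
6^2 ≡ 6^2 = 36 ≡ 36 (mod 1081)
6^4 ≡ 36^2 = 1296 ≡ 215 (mod 1081)
6^8 ≡ 215^2 = 46225 ≡ 823 (mod 1081)
6^16 ≡ 823^2 = 677329 ≡ 623 (mod 1081)
6^32 ≡ 623^2 = 388129 ≡ 50 (mod 1081)
6^64 ≡ 50^2 = 2500 ≡ 338 (mod 1081)
6^128 ≡ 338^2 = 114244 ≡ 739 (mod 1081)
6^256 ≡ 739^2 = 546121 ≡ 216 (mod 1081)
6^512 ≡ 216^2 = 46656 ≡ 173 (mod 1081)
6^1024 ≡ 173^2 = 29929 ≡ 742 (mod 1081)
1080 = 1024 + 32 + 16 + 8 in binary powers of 2.
So 6^1080 ≡ 742 · 50 · 623 · 823 ≡ 243 (mod 1081).
Since 243 ≠ 1, base 6 is a Fermat witness: 1081 is composite.

243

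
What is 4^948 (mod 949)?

4^1 ≡ 4 (mod 949)
4^2 ≡ 4^2 = 16 ≡ 16 (mod 949)
4^4 ≡ 16^2 = 256 ≡ 256 (mod 949)
4^8 ≡ 256^2 = 65536 ≡ 55 (mod 949)
4^16 ≡ 55^2 = 3025 ≡ 178 (mod 949)
4^32 ≡ 178^2 = 31684 ≡ 367 (mod 949)
4^64 ≡ 367^2 = 134689 ≡ 880 (mod 949)
4^128 ≡ 880^2 = 774400 ≡ 16 (mod 949)
4^256 ≡ 16^2 = 256 ≡ 256 (mod 949)
4^512 ≡ 256^2 = 65536 ≡ 55 (mod 949)
948 = 512 + 256 + 128 + 32 + 16 + 4 in binary powers of 2.
So 4^948 ≡ 55 · 256 · 16 · 367 · 178 · 256 ≡ 794 (mod 949).
Since 794 ≠ 1, base 4 is a Fermat witness: 949 is composite.

794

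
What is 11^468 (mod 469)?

11^1 ≡ 11 (mod 469)
11^2 ≡ 11^2 = 121 ≡ 121 (mod 469)
11^4 ≡ 121^2 = 14641 ≡ 102 (mod 469)
11^8 ≡ 102^2 = 10404 ≡ 86 (mod 469)
11^16 ≡ 86^2 = 7396 ≡ 361 (mod 469)
11^32 ≡ 361^2 = 130321 ≡ 408 (mod 469)
11^64 ≡ 408^2 = 166464 ≡ 438 (mod 469)
11^128 ≡ 438^2 = 191844 ≡ 23 (mod 469)
11^256 ≡ 23^2 = 529 ≡ 60 (mod 469)
468 = 256 + 128 + 64 + 16 + 4 in binary powers of 2.
So 11^468 ≡ 60 · 23 · 438 · 361 · 102 ≡ 148 (mod 469).
Since 148 ≠ 1, base 11 is a Fermat witness: 469 is composite.

148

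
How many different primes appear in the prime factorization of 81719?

81719 = 11 · 7429
7429 = 17 · 437
437 = 19 · 23
81719 = 11 · 17 · 19 · 23, which has 4 distinct prime factors.

4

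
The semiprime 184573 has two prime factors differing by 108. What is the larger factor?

487

Since p = q + 108, we have 184573 = q(q + 108), so q² + 108q − 184573 = 0.
Discriminant: 108² + 4·184573 = 11664 + 738292 = 749956; √749956 = 866.
q = (−108 + 866)/2 = 379, and p = q + 108 = 487.
Check: 379 · 487 = 184573.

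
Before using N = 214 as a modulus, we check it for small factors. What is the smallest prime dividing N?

2

214 is even: 2 divides it.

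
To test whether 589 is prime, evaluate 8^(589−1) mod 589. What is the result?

8^1 ≡ 8 (mod 589)
8^2 ≡ 8^2 = 64 ≡ 64 (mod 589)
8^4 ≡ 64^2 = 4096 ≡ 562 (mod 589)
8^8 ≡ 562^2 = 315844 ≡ 140 (mod 589)
8^16 ≡ 140^2 = 19600 ≡ 163 (mod 589)
8^32 ≡ 163^2 = 26569 ≡ 64 (mod 589)
8^64 ≡ 64^2 = 4096 ≡ 562 (mod 589)
8^128 ≡ 562^2 = 315844 ≡ 140 (mod 589)
8^256 ≡ 140^2 = 19600 ≡ 163 (mod 589)
8^512 ≡ 163^2 = 26569 ≡ 64 (mod 589)
588 = 512 + 64 + 8 + 4 in binary powers of 2.
So 8^588 ≡ 64 · 562 · 140 · 562 ≡ 419 (mod 589).
Since 419 ≠ 1, base 8 is a Fermat witness: 589 is composite.

419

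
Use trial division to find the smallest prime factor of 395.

395 is odd.
Digit sum 17, not divisible by 3.
Ends in 5: divisible by 5.

5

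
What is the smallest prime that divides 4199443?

59

4199443 is odd.
Digit sum 34, not divisible by 3.
Ends in 3: not divisible by 5.
7: 4199443 = 7·599920 + 3
11: 4199443 = 11·381767 + 6
13: 4199443 = 13·323034 + 1
17: 4199443 = 17·247026 + 1
19: 4199443 = 19·221023 + 6
23: 4199443 = 23·182584 + 11
29: 4199443 = 29·144808 + 11
31: 4199443 = 31·135465 + 28
37: 4199443 = 37·113498 + 17
41: 4199443 = 41·102425 + 18
43: 4199443 = 43·97661 + 20
47: 4199443 = 47·89349 + 40
53: 4199443 = 53·79234 + 41
59: 4199443 = 59·71177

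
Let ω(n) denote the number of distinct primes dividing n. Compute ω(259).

2

259 = 7 · 37
259 = 7 · 37, which has 2 distinct prime factors.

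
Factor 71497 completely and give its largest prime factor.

71497 = 19 · 3763
3763 = 53 · 71
71 is prime.
So 71497 = 19 · 53 · 71; the largest prime factor is 71.

71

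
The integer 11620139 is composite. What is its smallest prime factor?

47

11620139 is odd.
Digit sum 23, not divisible by 3.
Ends in 9: not divisible by 5.
7: 11620139 = 7·1660019 + 6
11: 11620139 = 11·1056376 + 3
13: 11620139 = 13·893856 + 11
17: 11620139 = 17·683537 + 10
19: 11620139 = 19·611586 + 5
23: 11620139 = 23·505223 + 10
29: 11620139 = 29·400694 + 13
31: 11620139 = 31·374843 + 6
37: 11620139 = 37·314057 + 30
41: 11620139 = 41·283418 + 1
43: 11620139 = 43·270235 + 34
47: 11620139 = 47·247237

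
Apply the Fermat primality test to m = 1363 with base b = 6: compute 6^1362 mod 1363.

6^1 ≡ 6 (mod 1363)
6^2 ≡ 6^2 = 36 ≡ 36 (mod 1363)
6^4 ≡ 36^2 = 1296 ≡ 1296 (mod 1363)
6^8 ≡ 1296^2 = 1679616 ≡ 400 (mod 1363)
6^16 ≡ 400^2 = 160000 ≡ 529 (mod 1363)
6^32 ≡ 529^2 = 279841 ≡ 426 (mod 1363)
6^64 ≡ 426^2 = 181476 ≡ 197 (mod 1363)
6^128 ≡ 197^2 = 38809 ≡ 645 (mod 1363)
6^256 ≡ 645^2 = 416025 ≡ 310 (mod 1363)
6^512 ≡ 310^2 = 96100 ≡ 690 (mod 1363)
6^1024 ≡ 690^2 = 476100 ≡ 413 (mod 1363)
1362 = 1024 + 256 + 64 + 16 + 2 in binary powers of 2.
So 6^1362 ≡ 413 · 310 · 197 · 529 · 36 ≡ 397 (mod 1363).
Since 397 ≠ 1, base 6 is a Fermat witness: 1363 is composite.

397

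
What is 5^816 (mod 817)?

5^1 ≡ 5 (mod 817)
5^2 ≡ 5^2 = 25 ≡ 25 (mod 817)
5^4 ≡ 25^2 = 625 ≡ 625 (mod 817)
5^8 ≡ 625^2 = 390625 ≡ 99 (mod 817)
5^16 ≡ 99^2 = 9801 ≡ 814 (mod 817)
5^32 ≡ 814^2 = 662596 ≡ 9 (mod 817)
5^64 ≡ 9^2 = 81 ≡ 81 (mod 817)
5^128 ≡ 81^2 = 6561 ≡ 25 (mod 817)
5^256 ≡ 25^2 = 625 ≡ 625 (mod 817)
5^512 ≡ 625^2 = 390625 ≡ 99 (mod 817)
816 = 512 + 256 + 32 + 16 in binary powers of 2.
So 5^816 ≡ 99 · 625 · 9 · 814 ≡ 140 (mod 817).
Since 140 ≠ 1, base 5 is a Fermat witness: 817 is composite.

140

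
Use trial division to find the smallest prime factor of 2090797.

2090797 is odd.
Digit sum 34, not divisible by 3.
Ends in 7: not divisible by 5.
7: 2090797 = 7·298685 + 2
11: 2090797 = 11·190072 + 5
13: 2090797 = 13·160830 + 7
17: 2090797 = 17·122988 + 1
19: 2090797 = 19·110041 + 18
23: 2090797 = 23·90904 + 5
29: 2090797 = 29·72096 + 13
31: 2090797 = 31·67445 + 2
37: 2090797 = 37·56508 + 1
41: 2090797 = 41·50995 + 2
43: 2090797 = 43·48623 + 8
47: 2090797 = 47·44485 + 2
53: 2090797 = 53·39449

53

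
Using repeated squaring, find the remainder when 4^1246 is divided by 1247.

1

4^1 ≡ 4 (mod 1247)
4^2 ≡ 4^2 = 16 ≡ 16 (mod 1247)
4^4 ≡ 16^2 = 256 ≡ 256 (mod 1247)
4^8 ≡ 256^2 = 65536 ≡ 692 (mod 1247)
4^16 ≡ 692^2 = 478864 ≡ 16 (mod 1247)
4^32 ≡ 16^2 = 256 ≡ 256 (mod 1247)
4^64 ≡ 256^2 = 65536 ≡ 692 (mod 1247)
4^128 ≡ 692^2 = 478864 ≡ 16 (mod 1247)
4^256 ≡ 16^2 = 256 ≡ 256 (mod 1247)
4^512 ≡ 256^2 = 65536 ≡ 692 (mod 1247)
4^1024 ≡ 692^2 = 478864 ≡ 16 (mod 1247)
1246 = 1024 + 128 + 64 + 16 + 8 + 4 + 2 in binary powers of 2.
So 4^1246 ≡ 16 · 16 · 692 · 16 · 692 · 256 · 16 ≡ 1 (mod 1247).
Since the result is 1, base 4 gives no evidence that 1247 is composite.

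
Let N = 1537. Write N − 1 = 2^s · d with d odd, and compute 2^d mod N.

1537 − 1 = 1536 = 2^9 · 3, so d = 3.
2^1 ≡ 2 (mod 1537)
2^2 ≡ 2^2 = 4 ≡ 4 (mod 1537)
3 = 2 + 1 in binary powers of 2.
So 2^3 ≡ 4 · 2 ≡ 8 (mod 1537).
Squaring chain: 8 → 64 → 1022 → 861 → 487 → 471 → 513 → 342 → 152; never reaches −1, so base 2 is a Miller–Rabin witness that 1537 is composite.

8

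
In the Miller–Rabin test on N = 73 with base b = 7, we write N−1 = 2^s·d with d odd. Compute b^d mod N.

73 − 1 = 72 = 2^3 · 9, so d = 9.
7^1 ≡ 7 (mod 73)
7^2 ≡ 7^2 = 49 ≡ 49 (mod 73)
7^4 ≡ 49^2 = 2401 ≡ 65 (mod 73)
7^8 ≡ 65^2 = 4225 ≡ 64 (mod 73)
9 = 8 + 1 in binary powers of 2.
So 7^9 ≡ 64 · 7 ≡ 10 (mod 73).
Squaring chain: 10 → 27 → 72; reaches −1, so base 7 does not prove 73 composite.

10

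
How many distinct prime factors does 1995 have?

4

1995 = 3 · 665
665 = 5 · 133
133 = 7 · 19
1995 = 3 · 5 · 7 · 19, which has 4 distinct prime factors.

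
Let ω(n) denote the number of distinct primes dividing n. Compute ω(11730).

11730 = 2 · 5865
5865 = 3 · 1955
1955 = 5 · 391
391 = 17 · 23
11730 = 2 · 3 · 5 · 17 · 23, which has 5 distinct prime factors.

5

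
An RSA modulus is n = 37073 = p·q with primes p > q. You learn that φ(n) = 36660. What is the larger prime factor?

283

φ(n) = (p−1)(q−1) = n − (p+q) + 1, so p + q = 37073 − 36660 + 1 = 414.
p and q are the roots of t² − 414t + 37073 = 0.
Discriminant: 414² − 4·37073 = 171396 − 148292 = 23104; √23104 = 152.
q = (414 − 152)/2 = 131, p = (414 + 152)/2 = 283.
Check: 131 · 283 = 37073.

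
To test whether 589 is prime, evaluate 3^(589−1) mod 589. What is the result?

3^1 ≡ 3 (mod 589)
3^2 ≡ 3^2 = 9 ≡ 9 (mod 589)
3^4 ≡ 9^2 = 81 ≡ 81 (mod 589)
3^8 ≡ 81^2 = 6561 ≡ 82 (mod 589)
3^16 ≡ 82^2 = 6724 ≡ 245 (mod 589)
3^32 ≡ 245^2 = 60025 ≡ 536 (mod 589)
3^64 ≡ 536^2 = 287296 ≡ 453 (mod 589)
3^128 ≡ 453^2 = 205209 ≡ 237 (mod 589)
3^256 ≡ 237^2 = 56169 ≡ 214 (mod 589)
3^512 ≡ 214^2 = 45796 ≡ 443 (mod 589)
588 = 512 + 64 + 8 + 4 in binary powers of 2.
So 3^588 ≡ 443 · 453 · 82 · 81 ≡ 562 (mod 589).
Since 562 ≠ 1, base 3 is a Fermat witness: 589 is composite.

562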